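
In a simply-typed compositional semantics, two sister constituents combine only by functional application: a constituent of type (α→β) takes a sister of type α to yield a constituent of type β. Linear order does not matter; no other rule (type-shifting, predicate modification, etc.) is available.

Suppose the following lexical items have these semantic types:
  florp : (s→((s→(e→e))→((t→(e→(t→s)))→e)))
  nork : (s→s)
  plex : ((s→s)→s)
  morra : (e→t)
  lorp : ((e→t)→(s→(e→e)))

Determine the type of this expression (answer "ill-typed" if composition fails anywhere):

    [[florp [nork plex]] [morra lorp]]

At [nork plex], plex : ((s→s)→s) takes nork : (s→s), giving s.
At [florp [nork plex]], florp : (s→((s→(e→e))→((t→(e→(t→s)))→e))) takes [nork plex] : s, giving ((s→(e→e))→((t→(e→(t→s)))→e)).
At [morra lorp], lorp : ((e→t)→(s→(e→e))) takes morra : (e→t), giving (s→(e→e)).
At [[florp [nork plex]] [morra lorp]], [florp [nork plex]] : ((s→(e→e))→((t→(e→(t→s)))→e)) takes [morra lorp] : (s→(e→e)), giving ((t→(e→(t→s)))→e).

((t→(e→(t→s)))→e)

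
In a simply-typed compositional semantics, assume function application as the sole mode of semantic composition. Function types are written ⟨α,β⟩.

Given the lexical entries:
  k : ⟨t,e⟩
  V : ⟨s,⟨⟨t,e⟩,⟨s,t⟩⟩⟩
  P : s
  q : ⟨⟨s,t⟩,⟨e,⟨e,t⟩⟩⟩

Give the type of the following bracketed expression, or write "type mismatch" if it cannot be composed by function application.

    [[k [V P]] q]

⟨e,⟨e,t⟩⟩

[V P] — V of type ⟨s,⟨⟨t,e⟩,⟨s,t⟩⟩⟩ combines with P of type s: type ⟨⟨t,e⟩,⟨s,t⟩⟩.
[k [V P]] — [V P] of type ⟨⟨t,e⟩,⟨s,t⟩⟩ combines with k of type ⟨t,e⟩: type ⟨s,t⟩.
[[k [V P]] q] — q of type ⟨⟨s,t⟩,⟨e,⟨e,t⟩⟩⟩ combines with [k [V P]] of type ⟨s,t⟩: type ⟨e,⟨e,t⟩⟩.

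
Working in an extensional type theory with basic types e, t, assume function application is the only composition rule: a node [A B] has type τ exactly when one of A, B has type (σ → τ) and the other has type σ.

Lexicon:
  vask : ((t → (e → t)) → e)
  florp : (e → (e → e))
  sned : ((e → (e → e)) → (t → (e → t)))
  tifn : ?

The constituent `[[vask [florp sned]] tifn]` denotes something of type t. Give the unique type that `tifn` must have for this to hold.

[[vask [florp sned]] tifn] is required to be t. [vask [florp sned]] : e cannot yield t as functor, so tifn : (e → t).

(e → t)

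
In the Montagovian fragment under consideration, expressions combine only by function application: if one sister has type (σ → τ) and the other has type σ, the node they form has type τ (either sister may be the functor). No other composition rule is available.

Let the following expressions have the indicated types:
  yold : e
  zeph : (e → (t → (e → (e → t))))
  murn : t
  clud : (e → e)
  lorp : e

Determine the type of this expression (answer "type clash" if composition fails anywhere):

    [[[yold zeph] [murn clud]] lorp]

type clash

[yold zeph]: zeph is (e → (t → (e → (e → t)))), yold is e; result (t → (e → (e → t))).
[murn clud]: t with (e → e) — neither is a function whose domain matches the other; composition fails here.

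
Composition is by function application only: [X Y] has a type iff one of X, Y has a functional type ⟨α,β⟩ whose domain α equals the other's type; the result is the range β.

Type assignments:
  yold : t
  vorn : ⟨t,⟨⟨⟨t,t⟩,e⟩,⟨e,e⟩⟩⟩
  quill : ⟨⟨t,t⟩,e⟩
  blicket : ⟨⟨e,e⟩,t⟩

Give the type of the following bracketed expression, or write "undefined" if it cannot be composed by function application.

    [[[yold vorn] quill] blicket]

t

[yold vorn] — vorn of type ⟨t,⟨⟨⟨t,t⟩,e⟩,⟨e,e⟩⟩⟩ combines with yold of type t: type ⟨⟨⟨t,t⟩,e⟩,⟨e,e⟩⟩.
[[yold vorn] quill] — [yold vorn] of type ⟨⟨⟨t,t⟩,e⟩,⟨e,e⟩⟩ combines with quill of type ⟨⟨t,t⟩,e⟩: type ⟨e,e⟩.
[[[yold vorn] quill] blicket] — blicket of type ⟨⟨e,e⟩,t⟩ combines with [[yold vorn] quill] of type ⟨e,e⟩: type t.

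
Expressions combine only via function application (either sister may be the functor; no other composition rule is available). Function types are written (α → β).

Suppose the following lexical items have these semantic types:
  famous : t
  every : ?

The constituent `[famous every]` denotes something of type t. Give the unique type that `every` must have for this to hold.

[famous every] is required to be t. famous : t cannot yield t as functor, so every : (t → t).

(t → t)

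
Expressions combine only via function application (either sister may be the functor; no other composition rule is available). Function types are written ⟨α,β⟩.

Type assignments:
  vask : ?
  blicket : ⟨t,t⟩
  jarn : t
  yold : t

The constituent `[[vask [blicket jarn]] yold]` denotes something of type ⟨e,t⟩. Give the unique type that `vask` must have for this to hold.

⟨t,⟨t,⟨e,t⟩⟩⟩

[[vask [blicket jarn]] yold] must have type ⟨e,t⟩. The sister yold has type t; that is not a function onto ⟨e,t⟩, so [vask [blicket jarn]] must be the functor, of type ⟨t,⟨e,t⟩⟩.
[vask [blicket jarn]] must have type ⟨t,⟨e,t⟩⟩. The sister [blicket jarn] has type t; that is not a function onto ⟨t,⟨e,t⟩⟩, so vask must be the functor, of type ⟨t,⟨t,⟨e,t⟩⟩⟩.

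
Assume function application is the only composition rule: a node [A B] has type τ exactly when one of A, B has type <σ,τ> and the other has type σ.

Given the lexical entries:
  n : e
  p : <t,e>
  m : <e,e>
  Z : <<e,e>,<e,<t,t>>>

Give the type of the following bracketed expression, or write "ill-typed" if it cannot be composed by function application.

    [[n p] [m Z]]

ill-typed

At [n p]: neither e nor <t,e> can take the other as argument; the node is ill-typed.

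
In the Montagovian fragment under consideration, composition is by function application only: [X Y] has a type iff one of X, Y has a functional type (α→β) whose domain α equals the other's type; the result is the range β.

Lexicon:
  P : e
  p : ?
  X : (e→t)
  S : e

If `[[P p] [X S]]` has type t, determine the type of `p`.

For [[P p] [X S]] to have type t with [X S] of type t, [P p] must be the function: [P p] : (t→t).
For [P p] to have type (t→t) with P of type e, p must be the function: p : (e→(t→t)).

(e→(t→t))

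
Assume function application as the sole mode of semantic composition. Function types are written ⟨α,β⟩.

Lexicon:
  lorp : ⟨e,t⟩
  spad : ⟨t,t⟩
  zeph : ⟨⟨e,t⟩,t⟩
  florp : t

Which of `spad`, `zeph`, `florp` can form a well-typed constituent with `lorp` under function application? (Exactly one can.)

spad : ⟨t,t⟩ — lorp needs e; spad needs t; neither fits.
zeph — combines: zeph : ⟨⟨e,t⟩,t⟩ takes lorp : ⟨e,t⟩ as argument, giving t.
florp : t — lorp needs e; florp needs nothing (atomic); neither fits.

zeph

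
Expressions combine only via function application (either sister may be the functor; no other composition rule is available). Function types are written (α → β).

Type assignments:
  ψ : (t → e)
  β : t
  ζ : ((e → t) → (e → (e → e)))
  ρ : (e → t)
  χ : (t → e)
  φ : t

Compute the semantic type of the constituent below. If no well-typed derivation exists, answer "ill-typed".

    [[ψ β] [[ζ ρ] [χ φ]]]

[ψ β]: functor ψ : (t → e), argument β : t; result e.
[ζ ρ]: functor ζ : ((e → t) → (e → (e → e))), argument ρ : (e → t); result (e → (e → e)).
[χ φ]: functor χ : (t → e), argument φ : t; result e.
[[ζ ρ] [χ φ]]: functor [ζ ρ] : (e → (e → e)), argument [χ φ] : e; result (e → e).
[[ψ β] [[ζ ρ] [χ φ]]]: functor [[ζ ρ] [χ φ]] : (e → e), argument [ψ β] : e; result e.

e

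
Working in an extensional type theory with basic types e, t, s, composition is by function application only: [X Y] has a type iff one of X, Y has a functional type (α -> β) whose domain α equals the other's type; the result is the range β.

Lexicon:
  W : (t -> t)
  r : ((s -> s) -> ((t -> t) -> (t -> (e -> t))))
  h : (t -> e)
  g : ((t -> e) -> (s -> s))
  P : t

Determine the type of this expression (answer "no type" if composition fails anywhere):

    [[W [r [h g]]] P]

(e -> t)

At [h g], g : ((t -> e) -> (s -> s)) takes h : (t -> e), giving (s -> s).
At [r [h g]], r : ((s -> s) -> ((t -> t) -> (t -> (e -> t)))) takes [h g] : (s -> s), giving ((t -> t) -> (t -> (e -> t))).
At [W [r [h g]]], [r [h g]] : ((t -> t) -> (t -> (e -> t))) takes W : (t -> t), giving (t -> (e -> t)).
At [[W [r [h g]]] P], [W [r [h g]]] : (t -> (e -> t)) takes P : t, giving (e -> t).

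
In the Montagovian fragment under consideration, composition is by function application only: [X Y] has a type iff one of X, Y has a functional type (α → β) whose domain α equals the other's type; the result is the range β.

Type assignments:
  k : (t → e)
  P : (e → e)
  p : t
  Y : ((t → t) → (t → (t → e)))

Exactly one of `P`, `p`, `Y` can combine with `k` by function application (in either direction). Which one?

p

P : (e → e) — no; k wants t, and P wants e.
p — combines: k : (t → e) takes p : t as argument, giving e.
Y : ((t → t) → (t → (t → e))) — no; k wants t, and Y wants (t → t).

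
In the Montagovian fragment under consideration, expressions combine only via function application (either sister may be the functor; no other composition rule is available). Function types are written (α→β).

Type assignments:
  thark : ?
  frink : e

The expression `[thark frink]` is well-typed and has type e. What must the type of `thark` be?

(e→e)

[thark frink] is required to be e. frink : e cannot yield e as functor, so thark : (e→e).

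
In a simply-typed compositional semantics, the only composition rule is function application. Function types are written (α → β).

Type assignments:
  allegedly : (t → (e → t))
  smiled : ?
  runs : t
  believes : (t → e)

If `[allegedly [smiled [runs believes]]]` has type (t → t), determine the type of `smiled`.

(e → ((t → (e → t)) → (t → t)))

[allegedly [smiled [runs believes]]] is required to be (t → t). allegedly : (t → (e → t)) cannot yield (t → t) as functor, so [smiled [runs believes]] : ((t → (e → t)) → (t → t)).
[smiled [runs believes]] is required to be ((t → (e → t)) → (t → t)). [runs believes] : e cannot yield ((t → (e → t)) → (t → t)) as functor, so smiled : (e → ((t → (e → t)) → (t → t))).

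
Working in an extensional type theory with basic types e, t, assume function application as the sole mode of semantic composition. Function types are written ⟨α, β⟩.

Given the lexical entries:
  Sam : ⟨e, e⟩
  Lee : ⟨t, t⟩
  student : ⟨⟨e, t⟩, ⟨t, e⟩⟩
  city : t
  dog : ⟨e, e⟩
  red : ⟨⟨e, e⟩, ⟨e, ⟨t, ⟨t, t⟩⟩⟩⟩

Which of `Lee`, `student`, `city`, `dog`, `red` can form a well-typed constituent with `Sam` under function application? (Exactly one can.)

red

Lee : ⟨t, t⟩ — Sam needs e; Lee needs t; neither fits.
student : ⟨⟨e, t⟩, ⟨t, e⟩⟩ — Sam needs e; student needs ⟨e, t⟩; neither fits.
city : t — Sam needs e; city needs nothing (atomic); neither fits.
dog : ⟨e, e⟩ — Sam needs e; dog needs e; neither fits.
red — combines: red : ⟨⟨e, e⟩, ⟨e, ⟨t, ⟨t, t⟩⟩⟩⟩ takes Sam : ⟨e, e⟩ as argument, giving ⟨e, ⟨t, ⟨t, t⟩⟩⟩.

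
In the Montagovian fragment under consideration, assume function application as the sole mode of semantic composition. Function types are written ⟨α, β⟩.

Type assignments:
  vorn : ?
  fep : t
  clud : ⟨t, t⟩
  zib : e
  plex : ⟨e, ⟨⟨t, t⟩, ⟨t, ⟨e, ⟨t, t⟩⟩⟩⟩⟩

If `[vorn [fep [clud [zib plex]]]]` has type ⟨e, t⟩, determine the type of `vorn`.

[vorn [fep [clud [zib plex]]]] must have type ⟨e, t⟩. The sister [fep [clud [zib plex]]] has type ⟨e, ⟨t, t⟩⟩; that is not a function onto ⟨e, t⟩, so vorn must be the functor, of type ⟨⟨e, ⟨t, t⟩⟩, ⟨e, t⟩⟩.

⟨⟨e, ⟨t, t⟩⟩, ⟨e, t⟩⟩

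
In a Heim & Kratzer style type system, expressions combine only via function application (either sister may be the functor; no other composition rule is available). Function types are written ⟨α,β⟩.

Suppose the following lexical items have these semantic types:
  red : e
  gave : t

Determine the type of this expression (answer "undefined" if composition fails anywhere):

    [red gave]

undefined

At [red gave]: neither e nor t can take the other as argument; the node is ill-typed.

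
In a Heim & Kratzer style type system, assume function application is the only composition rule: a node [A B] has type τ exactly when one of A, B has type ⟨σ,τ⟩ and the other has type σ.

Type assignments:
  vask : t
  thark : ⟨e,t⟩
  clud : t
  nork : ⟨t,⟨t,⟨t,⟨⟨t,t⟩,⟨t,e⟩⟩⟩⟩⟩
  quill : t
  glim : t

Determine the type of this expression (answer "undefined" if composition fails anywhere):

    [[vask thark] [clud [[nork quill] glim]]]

[vask thark]: t with ⟨e,t⟩ — neither is a function whose domain matches the other; composition fails here.

undefined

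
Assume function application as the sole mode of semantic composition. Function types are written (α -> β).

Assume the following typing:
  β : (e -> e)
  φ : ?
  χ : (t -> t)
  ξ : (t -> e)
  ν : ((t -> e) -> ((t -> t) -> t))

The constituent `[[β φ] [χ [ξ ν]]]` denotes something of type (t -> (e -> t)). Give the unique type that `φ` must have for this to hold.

((e -> e) -> (t -> (t -> (e -> t))))

At [[β φ] [χ [ξ ν]]] (required: (t -> (e -> t))): [χ [ξ ν]] is t, which is not a function with range (t -> (e -> t)); hence [β φ] is the functor — type (t -> (t -> (e -> t))).
At [β φ] (required: (t -> (t -> (e -> t)))): β is (e -> e), which is not a function with range (t -> (t -> (e -> t))); hence φ is the functor — type ((e -> e) -> (t -> (t -> (e -> t)))).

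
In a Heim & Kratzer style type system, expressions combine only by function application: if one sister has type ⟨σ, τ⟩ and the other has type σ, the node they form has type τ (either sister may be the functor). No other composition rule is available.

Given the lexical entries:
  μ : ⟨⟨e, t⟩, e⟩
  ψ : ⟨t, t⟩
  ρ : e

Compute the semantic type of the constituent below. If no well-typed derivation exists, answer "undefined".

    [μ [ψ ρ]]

[ψ ρ]: ⟨t, t⟩ with e — neither is a function whose domain matches the other; composition fails here.

undefined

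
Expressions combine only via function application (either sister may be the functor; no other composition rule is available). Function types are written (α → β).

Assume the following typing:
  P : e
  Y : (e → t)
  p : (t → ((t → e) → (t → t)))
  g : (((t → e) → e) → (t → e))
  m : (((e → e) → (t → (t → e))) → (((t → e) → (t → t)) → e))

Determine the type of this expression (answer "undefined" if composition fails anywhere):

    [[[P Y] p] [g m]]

[P Y]: Y is (e → t), P is e; result t.
[[P Y] p]: p is (t → ((t → e) → (t → t))), [P Y] is t; result ((t → e) → (t → t)).
[g m]: (((t → e) → e) → (t → e)) and (((e → e) → (t → (t → e))) → (((t → e) → (t → t)) → e)) cannot combine by function application — type clash.

undefined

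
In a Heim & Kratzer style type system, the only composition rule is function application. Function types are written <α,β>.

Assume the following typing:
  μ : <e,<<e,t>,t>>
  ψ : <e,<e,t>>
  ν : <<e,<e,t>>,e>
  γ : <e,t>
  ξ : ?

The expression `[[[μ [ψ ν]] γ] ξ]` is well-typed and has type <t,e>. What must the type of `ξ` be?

[[[μ [ψ ν]] γ] ξ] must have type <t,e>. The sister [[μ [ψ ν]] γ] has type t; that is not a function onto <t,e>, so ξ must be the functor, of type <t,<t,e>>.

<t,<t,e>>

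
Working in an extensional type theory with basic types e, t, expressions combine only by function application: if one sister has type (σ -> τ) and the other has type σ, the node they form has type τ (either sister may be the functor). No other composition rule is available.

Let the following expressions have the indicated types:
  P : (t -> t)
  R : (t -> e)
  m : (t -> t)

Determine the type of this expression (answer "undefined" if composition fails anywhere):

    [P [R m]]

undefined

[R m]: (t -> e) with (t -> t) — neither is a function whose domain matches the other; composition fails here.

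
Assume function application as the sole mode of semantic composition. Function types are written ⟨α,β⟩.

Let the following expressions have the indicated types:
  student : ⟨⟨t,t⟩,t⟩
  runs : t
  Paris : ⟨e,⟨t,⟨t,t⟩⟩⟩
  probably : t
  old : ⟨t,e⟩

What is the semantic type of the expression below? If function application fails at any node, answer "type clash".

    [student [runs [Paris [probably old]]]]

[probably old] — old of type ⟨t,e⟩ combines with probably of type t: type e.
[Paris [probably old]] — Paris of type ⟨e,⟨t,⟨t,t⟩⟩⟩ combines with [probably old] of type e: type ⟨t,⟨t,t⟩⟩.
[runs [Paris [probably old]]] — [Paris [probably old]] of type ⟨t,⟨t,t⟩⟩ combines with runs of type t: type ⟨t,t⟩.
[student [runs [Paris [probably old]]]] — student of type ⟨⟨t,t⟩,t⟩ combines with [runs [Paris [probably old]]] of type ⟨t,t⟩: type t.

t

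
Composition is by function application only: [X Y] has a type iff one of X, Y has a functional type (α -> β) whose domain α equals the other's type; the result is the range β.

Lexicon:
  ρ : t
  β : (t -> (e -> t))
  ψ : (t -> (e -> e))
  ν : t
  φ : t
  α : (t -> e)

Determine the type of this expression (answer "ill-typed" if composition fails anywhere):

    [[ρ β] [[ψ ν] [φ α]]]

[ρ β]: β is (t -> (e -> t)), ρ is t; result (e -> t).
[ψ ν]: ψ is (t -> (e -> e)), ν is t; result (e -> e).
[φ α]: α is (t -> e), φ is t; result e.
[[ψ ν] [φ α]]: [ψ ν] is (e -> e), [φ α] is e; result e.
[[ρ β] [[ψ ν] [φ α]]]: [ρ β] is (e -> t), [[ψ ν] [φ α]] is e; result t.

t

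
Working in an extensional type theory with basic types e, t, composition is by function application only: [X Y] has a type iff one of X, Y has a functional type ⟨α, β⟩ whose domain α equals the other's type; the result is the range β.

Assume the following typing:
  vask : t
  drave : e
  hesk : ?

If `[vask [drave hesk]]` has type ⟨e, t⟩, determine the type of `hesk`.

⟨e, ⟨t, ⟨e, t⟩⟩⟩

[vask [drave hesk]] must have type ⟨e, t⟩. The sister vask has type t; that is not a function onto ⟨e, t⟩, so [drave hesk] must be the functor, of type ⟨t, ⟨e, t⟩⟩.
[drave hesk] must have type ⟨t, ⟨e, t⟩⟩. The sister drave has type e; that is not a function onto ⟨t, ⟨e, t⟩⟩, so hesk must be the functor, of type ⟨e, ⟨t, ⟨e, t⟩⟩⟩.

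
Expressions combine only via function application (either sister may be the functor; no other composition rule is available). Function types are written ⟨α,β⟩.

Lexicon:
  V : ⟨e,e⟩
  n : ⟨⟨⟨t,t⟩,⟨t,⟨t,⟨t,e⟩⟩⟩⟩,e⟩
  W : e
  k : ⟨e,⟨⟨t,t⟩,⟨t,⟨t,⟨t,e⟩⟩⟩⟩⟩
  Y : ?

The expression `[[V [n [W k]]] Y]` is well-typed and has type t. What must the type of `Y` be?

⟨e,t⟩

[[V [n [W k]]] Y] is required to be t. [V [n [W k]]] : e cannot yield t as functor, so Y : ⟨e,t⟩.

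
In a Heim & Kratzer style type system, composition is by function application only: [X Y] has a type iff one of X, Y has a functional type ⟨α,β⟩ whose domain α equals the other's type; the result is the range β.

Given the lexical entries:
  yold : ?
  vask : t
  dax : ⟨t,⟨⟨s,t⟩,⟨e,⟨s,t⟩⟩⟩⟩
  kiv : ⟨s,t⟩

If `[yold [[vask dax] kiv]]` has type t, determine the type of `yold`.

⟨⟨e,⟨s,t⟩⟩,t⟩

For [yold [[vask dax] kiv]] to have type t with [[vask dax] kiv] of type ⟨e,⟨s,t⟩⟩, yold must be the function: yold : ⟨⟨e,⟨s,t⟩⟩,t⟩.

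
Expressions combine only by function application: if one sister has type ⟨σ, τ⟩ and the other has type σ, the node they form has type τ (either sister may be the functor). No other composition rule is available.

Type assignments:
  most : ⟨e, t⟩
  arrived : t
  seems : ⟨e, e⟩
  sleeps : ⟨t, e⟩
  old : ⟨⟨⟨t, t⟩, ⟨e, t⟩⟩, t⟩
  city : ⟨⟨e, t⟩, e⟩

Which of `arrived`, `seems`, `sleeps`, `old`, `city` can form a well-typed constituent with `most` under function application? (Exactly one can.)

city

arrived : t — most needs e; arrived needs nothing (atomic); neither fits.
seems : ⟨e, e⟩ — most needs e; seems needs e; neither fits.
sleeps : ⟨t, e⟩ — most needs e; sleeps needs t; neither fits.
old : ⟨⟨⟨t, t⟩, ⟨e, t⟩⟩, t⟩ — most needs e; old needs ⟨⟨t, t⟩, ⟨e, t⟩⟩; neither fits.
city — combines: city : ⟨⟨e, t⟩, e⟩ takes most : ⟨e, t⟩ as argument, giving e.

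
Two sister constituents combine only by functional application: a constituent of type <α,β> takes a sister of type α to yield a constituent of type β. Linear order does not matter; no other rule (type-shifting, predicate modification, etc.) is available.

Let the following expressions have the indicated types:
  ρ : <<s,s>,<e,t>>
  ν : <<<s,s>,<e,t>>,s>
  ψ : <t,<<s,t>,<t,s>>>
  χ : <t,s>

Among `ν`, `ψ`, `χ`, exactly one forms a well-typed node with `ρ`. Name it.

ν — combines: ν : <<<s,s>,<e,t>>,s> takes ρ : <<s,s>,<e,t>> as argument, giving s.
ψ : <t,<<s,t>,<t,s>>> — neither side's domain matches the other.
χ : <t,s> — neither side's domain matches the other.

ν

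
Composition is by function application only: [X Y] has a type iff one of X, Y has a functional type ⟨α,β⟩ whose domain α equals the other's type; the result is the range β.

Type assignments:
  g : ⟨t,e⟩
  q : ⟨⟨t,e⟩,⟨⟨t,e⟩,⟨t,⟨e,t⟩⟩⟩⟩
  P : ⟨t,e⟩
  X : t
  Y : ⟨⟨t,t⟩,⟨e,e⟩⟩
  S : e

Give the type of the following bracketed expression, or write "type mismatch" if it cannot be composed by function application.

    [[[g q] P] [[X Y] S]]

[g q]: ⟨⟨t,e⟩,⟨⟨t,e⟩,⟨t,⟨e,t⟩⟩⟩⟩ applied to ⟨t,e⟩ yields ⟨⟨t,e⟩,⟨t,⟨e,t⟩⟩⟩.
[[g q] P]: ⟨⟨t,e⟩,⟨t,⟨e,t⟩⟩⟩ applied to ⟨t,e⟩ yields ⟨t,⟨e,t⟩⟩.
At [X Y]: neither t nor ⟨⟨t,t⟩,⟨e,e⟩⟩ can take the other as argument; the node is ill-typed.

type mismatch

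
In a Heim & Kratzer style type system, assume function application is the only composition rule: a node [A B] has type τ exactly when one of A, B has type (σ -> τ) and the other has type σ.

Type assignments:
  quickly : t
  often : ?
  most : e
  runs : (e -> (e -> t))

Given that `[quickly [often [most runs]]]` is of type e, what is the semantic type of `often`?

At [quickly [often [most runs]]] (required: e): quickly is t, which is not a function with range e; hence [often [most runs]] is the functor — type (t -> e).
At [often [most runs]] (required: (t -> e)): [most runs] is (e -> t), which is not a function with range (t -> e); hence often is the functor — type ((e -> t) -> (t -> e)).

((e -> t) -> (t -> e))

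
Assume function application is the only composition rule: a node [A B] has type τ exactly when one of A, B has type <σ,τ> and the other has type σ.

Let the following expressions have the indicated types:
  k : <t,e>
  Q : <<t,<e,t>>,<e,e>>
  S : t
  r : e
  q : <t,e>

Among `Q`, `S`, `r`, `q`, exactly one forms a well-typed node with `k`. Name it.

Q : <<t,<e,t>>,<e,e>> — no; k wants t, and Q wants <t,<e,t>>.
S — combines: k : <t,e> takes S : t as argument, giving e.
r : e — no; k wants t, and r wants nothing (atomic).
q : <t,e> — no; k wants t, and q wants t.

S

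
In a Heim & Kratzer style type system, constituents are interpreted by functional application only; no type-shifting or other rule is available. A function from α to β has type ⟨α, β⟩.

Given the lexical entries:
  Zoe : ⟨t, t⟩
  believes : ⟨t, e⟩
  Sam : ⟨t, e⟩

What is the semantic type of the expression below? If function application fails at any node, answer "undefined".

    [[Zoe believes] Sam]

undefined

At [Zoe believes]: neither ⟨t, t⟩ nor ⟨t, e⟩ can take the other as argument; the node is ill-typed.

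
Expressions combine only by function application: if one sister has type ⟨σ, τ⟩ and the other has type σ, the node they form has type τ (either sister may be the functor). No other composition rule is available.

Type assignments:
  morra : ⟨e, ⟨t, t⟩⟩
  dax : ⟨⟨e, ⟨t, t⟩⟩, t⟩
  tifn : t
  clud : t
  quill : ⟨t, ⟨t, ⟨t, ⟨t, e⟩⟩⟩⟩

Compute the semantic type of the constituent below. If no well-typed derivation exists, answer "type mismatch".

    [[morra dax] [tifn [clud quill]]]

⟨t, e⟩

At [morra dax], dax : ⟨⟨e, ⟨t, t⟩⟩, t⟩ takes morra : ⟨e, ⟨t, t⟩⟩, giving t.
At [clud quill], quill : ⟨t, ⟨t, ⟨t, ⟨t, e⟩⟩⟩⟩ takes clud : t, giving ⟨t, ⟨t, ⟨t, e⟩⟩⟩.
At [tifn [clud quill]], [clud quill] : ⟨t, ⟨t, ⟨t, e⟩⟩⟩ takes tifn : t, giving ⟨t, ⟨t, e⟩⟩.
At [[morra dax] [tifn [clud quill]]], [tifn [clud quill]] : ⟨t, ⟨t, e⟩⟩ takes [morra dax] : t, giving ⟨t, e⟩.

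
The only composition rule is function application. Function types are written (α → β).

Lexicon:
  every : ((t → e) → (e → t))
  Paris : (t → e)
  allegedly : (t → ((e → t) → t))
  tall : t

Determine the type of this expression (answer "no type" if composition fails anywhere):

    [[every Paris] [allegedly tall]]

[every Paris]: ((t → e) → (e → t)) applied to (t → e) yields (e → t).
[allegedly tall]: (t → ((e → t) → t)) applied to t yields ((e → t) → t).
[[every Paris] [allegedly tall]]: ((e → t) → t) applied to (e → t) yields t.

t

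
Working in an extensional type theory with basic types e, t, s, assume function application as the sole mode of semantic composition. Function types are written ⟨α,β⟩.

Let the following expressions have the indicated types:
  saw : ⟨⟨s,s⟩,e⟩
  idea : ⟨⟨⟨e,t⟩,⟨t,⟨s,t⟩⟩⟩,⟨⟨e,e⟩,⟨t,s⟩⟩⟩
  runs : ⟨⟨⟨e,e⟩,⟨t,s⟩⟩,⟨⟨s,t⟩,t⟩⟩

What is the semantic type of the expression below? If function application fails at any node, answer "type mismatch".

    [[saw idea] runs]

[saw idea]: ⟨⟨s,s⟩,e⟩ with ⟨⟨⟨e,t⟩,⟨t,⟨s,t⟩⟩⟩,⟨⟨e,e⟩,⟨t,s⟩⟩⟩ — neither is a function whose domain matches the other; composition fails here.

type mismatch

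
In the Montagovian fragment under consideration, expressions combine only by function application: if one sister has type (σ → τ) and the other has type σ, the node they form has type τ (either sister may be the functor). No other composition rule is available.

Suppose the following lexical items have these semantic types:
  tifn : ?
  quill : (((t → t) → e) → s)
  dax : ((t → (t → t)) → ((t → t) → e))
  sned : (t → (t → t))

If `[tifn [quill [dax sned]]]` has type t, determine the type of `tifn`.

[tifn [quill [dax sned]]] must have type t. The sister [quill [dax sned]] has type s; that is not a function onto t, so tifn must be the functor, of type (s → t).

(s → t)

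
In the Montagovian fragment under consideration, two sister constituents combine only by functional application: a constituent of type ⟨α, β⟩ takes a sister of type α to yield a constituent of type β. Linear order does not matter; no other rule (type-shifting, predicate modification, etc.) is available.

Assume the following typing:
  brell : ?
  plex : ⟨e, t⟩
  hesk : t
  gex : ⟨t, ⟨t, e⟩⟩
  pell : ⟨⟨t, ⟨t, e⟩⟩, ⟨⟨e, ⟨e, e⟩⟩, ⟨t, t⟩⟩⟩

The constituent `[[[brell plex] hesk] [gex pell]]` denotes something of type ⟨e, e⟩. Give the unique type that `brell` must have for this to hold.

[[[brell plex] hesk] [gex pell]] is required to be ⟨e, e⟩. [gex pell] : ⟨⟨e, ⟨e, e⟩⟩, ⟨t, t⟩⟩ cannot yield ⟨e, e⟩ as functor, so [[brell plex] hesk] : ⟨⟨⟨e, ⟨e, e⟩⟩, ⟨t, t⟩⟩, ⟨e, e⟩⟩.
[[brell plex] hesk] is required to be ⟨⟨⟨e, ⟨e, e⟩⟩, ⟨t, t⟩⟩, ⟨e, e⟩⟩. hesk : t cannot yield ⟨⟨⟨e, ⟨e, e⟩⟩, ⟨t, t⟩⟩, ⟨e, e⟩⟩ as functor, so [brell plex] : ⟨t, ⟨⟨⟨e, ⟨e, e⟩⟩, ⟨t, t⟩⟩, ⟨e, e⟩⟩⟩.
[brell plex] is required to be ⟨t, ⟨⟨⟨e, ⟨e, e⟩⟩, ⟨t, t⟩⟩, ⟨e, e⟩⟩⟩. plex : ⟨e, t⟩ cannot yield ⟨t, ⟨⟨⟨e, ⟨e, e⟩⟩, ⟨t, t⟩⟩, ⟨e, e⟩⟩⟩ as functor, so brell : ⟨⟨e, t⟩, ⟨t, ⟨⟨⟨e, ⟨e, e⟩⟩, ⟨t, t⟩⟩, ⟨e, e⟩⟩⟩⟩.

⟨⟨e, t⟩, ⟨t, ⟨⟨⟨e, ⟨e, e⟩⟩, ⟨t, t⟩⟩, ⟨e, e⟩⟩⟩⟩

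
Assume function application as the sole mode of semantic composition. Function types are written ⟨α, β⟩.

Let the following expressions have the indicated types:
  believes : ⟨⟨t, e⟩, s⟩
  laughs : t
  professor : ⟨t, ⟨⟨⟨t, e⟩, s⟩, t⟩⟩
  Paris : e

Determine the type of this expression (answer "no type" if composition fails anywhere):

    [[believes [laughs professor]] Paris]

[laughs professor] — professor of type ⟨t, ⟨⟨⟨t, e⟩, s⟩, t⟩⟩ combines with laughs of type t: type ⟨⟨⟨t, e⟩, s⟩, t⟩.
[believes [laughs professor]] — [laughs professor] of type ⟨⟨⟨t, e⟩, s⟩, t⟩ combines with believes of type ⟨⟨t, e⟩, s⟩: type t.
At [[believes [laughs professor]] Paris]: neither t nor e can take the other as argument; the node is ill-typed.

no type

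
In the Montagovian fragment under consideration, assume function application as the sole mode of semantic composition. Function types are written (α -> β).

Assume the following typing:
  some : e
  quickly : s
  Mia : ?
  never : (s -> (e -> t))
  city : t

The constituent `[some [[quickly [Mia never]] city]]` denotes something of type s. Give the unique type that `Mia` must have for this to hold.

[some [[quickly [Mia never]] city]] must have type s. The sister some has type e; that is not a function onto s, so [[quickly [Mia never]] city] must be the functor, of type (e -> s).
[[quickly [Mia never]] city] must have type (e -> s). The sister city has type t; that is not a function onto (e -> s), so [quickly [Mia never]] must be the functor, of type (t -> (e -> s)).
[quickly [Mia never]] must have type (t -> (e -> s)). The sister quickly has type s; that is not a function onto (t -> (e -> s)), so [Mia never] must be the functor, of type (s -> (t -> (e -> s))).
[Mia never] must have type (s -> (t -> (e -> s))). The sister never has type (s -> (e -> t)); that is not a function onto (s -> (t -> (e -> s))), so Mia must be the functor, of type ((s -> (e -> t)) -> (s -> (t -> (e -> s)))).

((s -> (e -> t)) -> (s -> (t -> (e -> s))))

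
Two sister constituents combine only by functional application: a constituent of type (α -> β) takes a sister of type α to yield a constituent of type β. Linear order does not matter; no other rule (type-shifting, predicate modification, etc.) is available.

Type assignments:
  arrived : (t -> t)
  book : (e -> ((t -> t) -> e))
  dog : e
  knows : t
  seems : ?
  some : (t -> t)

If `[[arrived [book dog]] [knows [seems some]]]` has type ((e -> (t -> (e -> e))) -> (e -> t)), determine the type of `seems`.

((t -> t) -> (t -> (e -> ((e -> (t -> (e -> e))) -> (e -> t)))))

At [[arrived [book dog]] [knows [seems some]]] (required: ((e -> (t -> (e -> e))) -> (e -> t))): [arrived [book dog]] is e, which is not a function with range ((e -> (t -> (e -> e))) -> (e -> t)); hence [knows [seems some]] is the functor — type (e -> ((e -> (t -> (e -> e))) -> (e -> t))).
At [knows [seems some]] (required: (e -> ((e -> (t -> (e -> e))) -> (e -> t)))): knows is t, which is not a function with range (e -> ((e -> (t -> (e -> e))) -> (e -> t))); hence [seems some] is the functor — type (t -> (e -> ((e -> (t -> (e -> e))) -> (e -> t)))).
At [seems some] (required: (t -> (e -> ((e -> (t -> (e -> e))) -> (e -> t))))): some is (t -> t), which is not a function with range (t -> (e -> ((e -> (t -> (e -> e))) -> (e -> t)))); hence seems is the functor — type ((t -> t) -> (t -> (e -> ((e -> (t -> (e -> e))) -> (e -> t))))).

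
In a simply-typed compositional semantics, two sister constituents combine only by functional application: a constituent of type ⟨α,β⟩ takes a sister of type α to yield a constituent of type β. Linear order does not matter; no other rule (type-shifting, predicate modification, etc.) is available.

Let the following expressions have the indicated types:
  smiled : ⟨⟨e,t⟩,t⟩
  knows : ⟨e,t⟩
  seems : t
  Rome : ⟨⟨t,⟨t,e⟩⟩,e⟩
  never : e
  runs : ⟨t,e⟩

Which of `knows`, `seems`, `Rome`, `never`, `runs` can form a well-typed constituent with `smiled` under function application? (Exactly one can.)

knows — combines: smiled : ⟨⟨e,t⟩,t⟩ takes knows : ⟨e,t⟩ as argument, giving t.
seems : t — no; smiled wants ⟨e,t⟩, and seems wants nothing (atomic).
Rome : ⟨⟨t,⟨t,e⟩⟩,e⟩ — no; smiled wants ⟨e,t⟩, and Rome wants ⟨t,⟨t,e⟩⟩.
never : e — no; smiled wants ⟨e,t⟩, and never wants nothing (atomic).
runs : ⟨t,e⟩ — no; smiled wants ⟨e,t⟩, and runs wants t.

knows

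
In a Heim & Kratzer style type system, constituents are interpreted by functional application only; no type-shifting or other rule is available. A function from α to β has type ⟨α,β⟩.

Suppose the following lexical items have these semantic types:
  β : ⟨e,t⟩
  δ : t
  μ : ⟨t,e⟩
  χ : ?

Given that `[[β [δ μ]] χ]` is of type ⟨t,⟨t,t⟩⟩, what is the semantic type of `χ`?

[[β [δ μ]] χ] is required to be ⟨t,⟨t,t⟩⟩. [β [δ μ]] : t cannot yield ⟨t,⟨t,t⟩⟩ as functor, so χ : ⟨t,⟨t,⟨t,t⟩⟩⟩.

⟨t,⟨t,⟨t,t⟩⟩⟩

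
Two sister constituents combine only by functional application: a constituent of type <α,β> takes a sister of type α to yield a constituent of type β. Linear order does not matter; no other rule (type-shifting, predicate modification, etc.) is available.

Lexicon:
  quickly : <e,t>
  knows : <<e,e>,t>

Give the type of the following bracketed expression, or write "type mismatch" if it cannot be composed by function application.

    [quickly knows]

type mismatch

At [quickly knows]: neither <e,t> nor <<e,e>,t> can take the other as argument; the node is ill-typed.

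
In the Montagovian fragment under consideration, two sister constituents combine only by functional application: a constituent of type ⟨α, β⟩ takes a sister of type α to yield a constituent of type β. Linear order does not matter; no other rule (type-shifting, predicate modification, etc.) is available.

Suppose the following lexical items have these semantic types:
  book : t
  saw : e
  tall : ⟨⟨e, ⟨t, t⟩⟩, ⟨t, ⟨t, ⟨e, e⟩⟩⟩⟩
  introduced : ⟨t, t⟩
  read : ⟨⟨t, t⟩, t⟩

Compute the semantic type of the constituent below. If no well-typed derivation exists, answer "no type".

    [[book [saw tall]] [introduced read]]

[saw tall]: e with ⟨⟨e, ⟨t, t⟩⟩, ⟨t, ⟨t, ⟨e, e⟩⟩⟩⟩ — neither is a function whose domain matches the other; composition fails here.

no type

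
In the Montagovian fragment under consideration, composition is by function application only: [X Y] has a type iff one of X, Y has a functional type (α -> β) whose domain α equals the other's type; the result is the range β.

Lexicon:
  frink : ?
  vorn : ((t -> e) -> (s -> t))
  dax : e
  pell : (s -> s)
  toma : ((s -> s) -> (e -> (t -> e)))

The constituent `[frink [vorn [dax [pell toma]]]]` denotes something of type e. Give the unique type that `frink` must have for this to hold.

For [frink [vorn [dax [pell toma]]]] to have type e with [vorn [dax [pell toma]]] of type (s -> t), frink must be the function: frink : ((s -> t) -> e).

((s -> t) -> e)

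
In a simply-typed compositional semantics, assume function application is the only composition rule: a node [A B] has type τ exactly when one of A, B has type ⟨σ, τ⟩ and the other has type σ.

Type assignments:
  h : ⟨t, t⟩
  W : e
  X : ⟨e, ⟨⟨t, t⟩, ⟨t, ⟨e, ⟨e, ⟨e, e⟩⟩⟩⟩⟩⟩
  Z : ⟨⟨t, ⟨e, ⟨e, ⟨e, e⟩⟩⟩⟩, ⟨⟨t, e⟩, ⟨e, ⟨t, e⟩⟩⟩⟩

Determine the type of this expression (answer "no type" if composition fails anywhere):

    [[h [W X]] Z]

[W X]: ⟨e, ⟨⟨t, t⟩, ⟨t, ⟨e, ⟨e, ⟨e, e⟩⟩⟩⟩⟩⟩ applied to e yields ⟨⟨t, t⟩, ⟨t, ⟨e, ⟨e, ⟨e, e⟩⟩⟩⟩⟩.
[h [W X]]: ⟨⟨t, t⟩, ⟨t, ⟨e, ⟨e, ⟨e, e⟩⟩⟩⟩⟩ applied to ⟨t, t⟩ yields ⟨t, ⟨e, ⟨e, ⟨e, e⟩⟩⟩⟩.
[[h [W X]] Z]: ⟨⟨t, ⟨e, ⟨e, ⟨e, e⟩⟩⟩⟩, ⟨⟨t, e⟩, ⟨e, ⟨t, e⟩⟩⟩⟩ applied to ⟨t, ⟨e, ⟨e, ⟨e, e⟩⟩⟩⟩ yields ⟨⟨t, e⟩, ⟨e, ⟨t, e⟩⟩⟩.

⟨⟨t, e⟩, ⟨e, ⟨t, e⟩⟩⟩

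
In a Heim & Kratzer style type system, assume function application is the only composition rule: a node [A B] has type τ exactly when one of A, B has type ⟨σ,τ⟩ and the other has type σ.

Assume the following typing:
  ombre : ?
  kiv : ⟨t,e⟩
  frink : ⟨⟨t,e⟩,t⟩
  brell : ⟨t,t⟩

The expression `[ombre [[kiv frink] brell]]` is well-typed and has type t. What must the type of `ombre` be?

At [ombre [[kiv frink] brell]] (required: t): [[kiv frink] brell] is t, which is not a function with range t; hence ombre is the functor — type ⟨t,t⟩.

⟨t,t⟩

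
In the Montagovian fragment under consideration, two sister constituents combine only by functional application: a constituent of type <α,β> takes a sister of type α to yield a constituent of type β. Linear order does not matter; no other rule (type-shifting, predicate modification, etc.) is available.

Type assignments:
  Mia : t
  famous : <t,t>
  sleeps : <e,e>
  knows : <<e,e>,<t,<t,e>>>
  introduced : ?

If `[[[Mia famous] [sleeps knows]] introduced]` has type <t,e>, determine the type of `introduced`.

<<t,e>,<t,e>>

At [[[Mia famous] [sleeps knows]] introduced] (required: <t,e>): [[Mia famous] [sleeps knows]] is <t,e>, which is not a function with range <t,e>; hence introduced is the functor — type <<t,e>,<t,e>>.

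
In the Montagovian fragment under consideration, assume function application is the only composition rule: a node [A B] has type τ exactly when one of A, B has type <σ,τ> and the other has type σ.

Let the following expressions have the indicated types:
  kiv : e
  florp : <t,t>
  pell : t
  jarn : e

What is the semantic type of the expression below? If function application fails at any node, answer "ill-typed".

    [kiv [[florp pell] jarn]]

[florp pell] — florp of type <t,t> combines with pell of type t: type t.
[[florp pell] jarn]: t with e — neither is a function whose domain matches the other; composition fails here.

ill-typed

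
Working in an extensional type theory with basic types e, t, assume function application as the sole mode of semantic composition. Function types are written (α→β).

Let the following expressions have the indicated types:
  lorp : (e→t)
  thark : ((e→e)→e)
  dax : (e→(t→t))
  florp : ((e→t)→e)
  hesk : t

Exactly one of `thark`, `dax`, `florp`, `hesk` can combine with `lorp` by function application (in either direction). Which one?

florp

thark : ((e→e)→e) — no; lorp wants e, and thark wants (e→e).
dax : (e→(t→t)) — no; lorp wants e, and dax wants e.
florp — combines: florp : ((e→t)→e) takes lorp : (e→t) as argument, giving e.
hesk : t — no; lorp wants e, and hesk wants nothing (atomic).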